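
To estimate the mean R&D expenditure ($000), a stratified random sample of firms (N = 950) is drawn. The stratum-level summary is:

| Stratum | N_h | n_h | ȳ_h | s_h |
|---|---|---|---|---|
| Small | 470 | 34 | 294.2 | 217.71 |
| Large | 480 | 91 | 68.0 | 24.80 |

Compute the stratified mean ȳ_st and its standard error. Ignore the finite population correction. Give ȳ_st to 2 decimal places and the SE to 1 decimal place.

ȳ_st = Σ W_h ȳ_h = (470·294.2 + 480·68.0)/950 = 179.90947
V̂(ȳ_st) = Σ W_h² s_h²/n_h, with W_h = N_h/N and N = 950:
  stratum Small: (470/950)²·217.71²/34 = 341.214
  stratum Large: (480/950)²·24.80²/91 = 1.72543
V̂(ȳ_st) = 342.939
SE(ȳ_st) = √342.939 = 18.5186

ȳ_st ≈ 179.91, SE ≈ 18.5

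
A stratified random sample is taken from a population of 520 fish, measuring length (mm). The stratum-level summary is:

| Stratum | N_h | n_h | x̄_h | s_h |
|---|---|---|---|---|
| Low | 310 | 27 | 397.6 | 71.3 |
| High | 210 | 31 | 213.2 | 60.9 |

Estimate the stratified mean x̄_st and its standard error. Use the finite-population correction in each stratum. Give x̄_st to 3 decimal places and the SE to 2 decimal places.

x̄_st ≈ 323.131, SE ≈ 8.82

x̄_st = Σ W_h x̄_h = (310·397.6 + 210·213.2)/520 = 323.13077
V̂(x̄_st) = Σ W_h² (1 − n_h/N_h) s_h²/n_h, with W_h = N_h/N and N = 520:
  stratum Low: (310/520)²·(1 − 27/310)·71.3²/27 = 61.0881
  stratum High: (210/520)²·(1 − 31/210)·60.9²/31 = 16.6318
V̂(x̄_st) = 77.7199
SE(x̄_st) = √77.7199 = 8.81589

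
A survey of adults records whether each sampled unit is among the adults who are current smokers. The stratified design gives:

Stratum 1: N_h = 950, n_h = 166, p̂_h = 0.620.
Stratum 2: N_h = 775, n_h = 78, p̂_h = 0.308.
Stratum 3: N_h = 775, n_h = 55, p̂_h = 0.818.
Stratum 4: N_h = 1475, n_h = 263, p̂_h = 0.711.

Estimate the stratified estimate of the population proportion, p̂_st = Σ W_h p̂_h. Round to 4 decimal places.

N = 3975; stratum weights W_h = N_h/N.
p̂_st = Σ W_h p̂_h = (950·0.620 + 775·0.308 + 775·0.818 + 1475·0.711)/3975 = 0.63154

p̂_st ≈ 0.6315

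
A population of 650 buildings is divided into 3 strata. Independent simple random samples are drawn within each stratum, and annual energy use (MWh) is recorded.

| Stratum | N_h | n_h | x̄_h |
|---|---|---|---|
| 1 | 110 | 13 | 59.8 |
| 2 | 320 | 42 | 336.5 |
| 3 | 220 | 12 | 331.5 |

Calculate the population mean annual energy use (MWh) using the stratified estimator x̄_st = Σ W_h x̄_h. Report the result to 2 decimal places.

x̄_st ≈ 287.98

N = Σ N_h = 650. Stratum weights W_h = N_h/N.
x̄_st = (110·59.8 + 320·336.5 + 220·331.5) / 650 = 287.9815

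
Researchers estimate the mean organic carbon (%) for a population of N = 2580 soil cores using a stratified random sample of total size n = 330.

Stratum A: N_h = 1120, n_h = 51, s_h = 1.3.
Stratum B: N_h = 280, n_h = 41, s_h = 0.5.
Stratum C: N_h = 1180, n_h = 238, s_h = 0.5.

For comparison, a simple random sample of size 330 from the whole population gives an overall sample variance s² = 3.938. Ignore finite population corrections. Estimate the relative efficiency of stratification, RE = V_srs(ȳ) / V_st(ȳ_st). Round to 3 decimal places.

V̂(ȳ_st) = Σ W_h² s_h²/n_h, with W_h = N_h/N and N = 2580:
  stratum A: (1120/2580)²·1.3²/51 = 0.00624472
  stratum B: (280/2580)²·0.5²/41 = 7.18179e-05
  stratum C: (1180/2580)²·0.5²/238 = 0.000219729
V_st = 0.00653627
V_srs = s²/n = 3.938/330 = 0.0119333
Relative efficiency = V_srs / V_st = 0.0119333/0.00653627 = 1.8257

RE ≈ 1.826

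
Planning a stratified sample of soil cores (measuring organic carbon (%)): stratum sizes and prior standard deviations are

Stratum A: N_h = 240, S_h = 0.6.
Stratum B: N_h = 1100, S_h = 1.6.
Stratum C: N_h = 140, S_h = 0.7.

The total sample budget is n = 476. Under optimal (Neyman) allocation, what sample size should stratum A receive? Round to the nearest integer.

Neyman allocation: n_h = n · N_h S_h / Σ N_i S_i, with n = 476.
  stratum A: N_h·S_h = 240·0.6 = 144.00
  stratum B: N_h·S_h = 1100·1.6 = 1760.00
  stratum C: N_h·S_h = 140·0.7 = 98.00
Σ N_h S_h = 2002.00
n for stratum A = 476·144.00/2002.00 = 34.238 → 34

34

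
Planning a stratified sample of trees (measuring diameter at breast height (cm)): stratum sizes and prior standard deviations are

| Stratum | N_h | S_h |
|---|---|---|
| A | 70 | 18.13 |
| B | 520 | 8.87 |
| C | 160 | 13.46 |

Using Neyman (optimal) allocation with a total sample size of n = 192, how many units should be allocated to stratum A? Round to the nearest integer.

30

Neyman allocation: n_h = n · N_h S_h / Σ N_i S_i, with n = 192.
  stratum A: N_h·S_h = 70·18.13 = 1269.10
  stratum B: N_h·S_h = 520·8.87 = 4612.40
  stratum C: N_h·S_h = 160·13.46 = 2153.60
Σ N_h S_h = 8035.10
n for stratum A = 192·1269.10/8035.10 = 30.325 → 30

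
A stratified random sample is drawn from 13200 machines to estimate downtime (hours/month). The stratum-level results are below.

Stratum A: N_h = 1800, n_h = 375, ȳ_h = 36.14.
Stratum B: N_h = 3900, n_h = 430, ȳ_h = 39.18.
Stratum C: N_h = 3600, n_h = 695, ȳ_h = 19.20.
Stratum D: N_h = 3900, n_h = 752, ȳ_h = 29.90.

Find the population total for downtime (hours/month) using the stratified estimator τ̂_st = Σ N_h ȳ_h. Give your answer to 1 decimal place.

τ̂_st = Σ N_h ȳ_h = 1800·36.14 + 3900·39.18 + 3600·19.20 + 3900·29.90 = 403584.0

τ̂_st ≈ 403584.0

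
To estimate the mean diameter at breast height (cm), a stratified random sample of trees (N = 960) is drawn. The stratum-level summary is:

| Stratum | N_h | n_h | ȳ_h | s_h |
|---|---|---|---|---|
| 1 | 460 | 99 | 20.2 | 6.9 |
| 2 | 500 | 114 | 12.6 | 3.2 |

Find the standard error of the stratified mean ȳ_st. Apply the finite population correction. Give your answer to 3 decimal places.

SE(ȳ_st) ≈ 0.325

V̂(ȳ_st) = Σ W_h² (1 − n_h/N_h) s_h²/n_h, with W_h = N_h/N and N = 960:
  stratum 1: (460/960)²·(1 − 99/460)·6.9²/99 = 0.0866534
  stratum 2: (500/960)²·(1 − 114/500)·3.2²/114 = 0.0188109
V̂(ȳ_st) = 0.105464
SE(ȳ_st) = √0.105464 = 0.324753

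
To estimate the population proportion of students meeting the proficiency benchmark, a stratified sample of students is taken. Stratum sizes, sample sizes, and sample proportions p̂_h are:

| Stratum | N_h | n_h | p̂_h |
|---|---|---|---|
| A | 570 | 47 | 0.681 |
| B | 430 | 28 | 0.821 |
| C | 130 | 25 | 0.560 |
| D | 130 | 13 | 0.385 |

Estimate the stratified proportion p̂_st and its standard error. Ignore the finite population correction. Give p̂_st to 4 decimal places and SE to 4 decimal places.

p̂_st ≈ 0.6858, SE ≈ 0.0438

N = 1260; stratum weights W_h = N_h/N.
p̂_st = Σ W_h p̂_h = (570·0.681 + 430·0.821 + 130·0.560 + 130·0.385)/1260 = 0.68575
V̂(p̂_st) = Σ W_h² p̂_h(1−p̂_h)/(n_h−1):
  stratum A: (570/1260)²·0.681·0.319/46 = 0.00096647
  stratum B: (430/1260)²·0.821·0.179/27 = 0.000633911
  stratum C: (130/1260)²·0.560·0.440/24 = 0.000109289
  stratum D: (130/1260)²·0.385·0.615/12 = 0.000210039
V̂(p̂_st) = 0.00191971; SE = √V̂ = 0.0438145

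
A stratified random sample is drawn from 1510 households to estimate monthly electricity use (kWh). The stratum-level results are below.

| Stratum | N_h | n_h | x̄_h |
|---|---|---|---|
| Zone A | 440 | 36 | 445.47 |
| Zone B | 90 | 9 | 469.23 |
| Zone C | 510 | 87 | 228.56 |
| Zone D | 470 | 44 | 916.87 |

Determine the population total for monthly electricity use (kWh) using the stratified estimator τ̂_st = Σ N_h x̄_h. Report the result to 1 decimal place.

τ̂_st ≈ 785732.0

τ̂_st = Σ N_h x̄_h = 440·445.47 + 90·469.23 + 510·228.56 + 470·916.87 = 785732.0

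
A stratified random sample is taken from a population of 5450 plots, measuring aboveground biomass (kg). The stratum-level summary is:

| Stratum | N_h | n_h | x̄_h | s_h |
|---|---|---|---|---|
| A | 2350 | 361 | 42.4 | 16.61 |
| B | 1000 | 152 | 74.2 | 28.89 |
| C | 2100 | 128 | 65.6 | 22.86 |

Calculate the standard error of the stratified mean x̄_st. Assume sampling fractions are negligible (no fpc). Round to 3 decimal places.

SE(x̄_st) ≈ 0.966

V̂(x̄_st) = Σ W_h² s_h²/n_h, with W_h = N_h/N and N = 5450:
  stratum A: (2350/5450)²·16.61²/361 = 0.142094
  stratum B: (1000/5450)²·28.89²/152 = 0.184867
  stratum C: (2100/5450)²·22.86²/128 = 0.606161
V̂(x̄_st) = 0.933121
SE(x̄_st) = √0.933121 = 0.965982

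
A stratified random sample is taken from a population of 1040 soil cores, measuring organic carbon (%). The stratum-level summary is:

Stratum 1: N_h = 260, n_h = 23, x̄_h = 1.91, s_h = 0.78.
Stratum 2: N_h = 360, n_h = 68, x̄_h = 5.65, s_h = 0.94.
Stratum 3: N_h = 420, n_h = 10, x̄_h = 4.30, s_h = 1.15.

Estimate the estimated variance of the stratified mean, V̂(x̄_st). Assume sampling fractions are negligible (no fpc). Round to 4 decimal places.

V̂(x̄_st) ≈ 0.0248

V̂(x̄_st) = Σ W_h² s_h²/n_h, with W_h = N_h/N and N = 1040:
  stratum 1: (260/1040)²·0.78²/23 = 0.00165326
  stratum 2: (360/1040)²·0.94²/68 = 0.00155699
  stratum 3: (420/1040)²·1.15²/10 = 0.0215689
V̂(x̄_st) = 0.0247791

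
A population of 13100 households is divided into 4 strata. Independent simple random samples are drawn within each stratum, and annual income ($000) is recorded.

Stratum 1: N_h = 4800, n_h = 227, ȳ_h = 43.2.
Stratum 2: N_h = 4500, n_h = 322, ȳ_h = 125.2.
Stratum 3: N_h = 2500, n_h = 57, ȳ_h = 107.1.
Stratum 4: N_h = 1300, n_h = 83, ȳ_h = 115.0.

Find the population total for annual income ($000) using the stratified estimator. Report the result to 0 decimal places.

τ̂_st ≈ 1188010

τ̂_st = Σ N_h ȳ_h = 4800·43.2 + 4500·125.2 + 2500·107.1 + 1300·115.0 = 1188010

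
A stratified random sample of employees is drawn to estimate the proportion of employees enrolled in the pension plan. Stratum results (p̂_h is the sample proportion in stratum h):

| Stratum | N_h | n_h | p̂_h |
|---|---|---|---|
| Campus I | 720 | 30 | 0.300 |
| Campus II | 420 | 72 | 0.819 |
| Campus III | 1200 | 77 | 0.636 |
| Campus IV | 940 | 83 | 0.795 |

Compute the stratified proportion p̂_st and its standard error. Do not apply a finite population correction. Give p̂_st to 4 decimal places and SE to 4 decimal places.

N = 3280; stratum weights W_h = N_h/N.
p̂_st = Σ W_h p̂_h = (720·0.300 + 420·0.819 + 1200·0.636 + 940·0.795)/3280 = 0.63124
V̂(p̂_st) = Σ W_h² p̂_h(1−p̂_h)/(n_h−1):
  stratum Campus I: (720/3280)²·0.300·0.700/29 = 0.00034893
  stratum Campus II: (420/3280)²·0.819·0.181/71 = 3.42338e-05
  stratum Campus III: (1200/3280)²·0.636·0.364/76 = 0.000407718
  stratum Campus IV: (940/3280)²·0.795·0.205/82 = 0.000163236
V̂(p̂_st) = 0.000954118; SE = √V̂ = 0.0308888

p̂_st ≈ 0.6312, SE ≈ 0.0309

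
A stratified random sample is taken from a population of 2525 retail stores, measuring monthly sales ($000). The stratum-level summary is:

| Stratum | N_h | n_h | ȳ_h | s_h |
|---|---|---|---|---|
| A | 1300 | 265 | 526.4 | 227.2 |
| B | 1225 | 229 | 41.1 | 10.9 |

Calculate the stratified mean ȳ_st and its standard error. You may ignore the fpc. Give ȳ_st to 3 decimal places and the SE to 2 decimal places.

ȳ_st ≈ 290.957, SE ≈ 7.19

ȳ_st = Σ W_h ȳ_h = (1300·526.4 + 1225·41.1)/2525 = 290.95743
V̂(ȳ_st) = Σ W_h² s_h²/n_h, with W_h = N_h/N and N = 2525:
  stratum A: (1300/2525)²·227.2²/265 = 51.6339
  stratum B: (1225/2525)²·10.9²/229 = 0.122114
V̂(ȳ_st) = 51.756
SE(ȳ_st) = √51.756 = 7.19416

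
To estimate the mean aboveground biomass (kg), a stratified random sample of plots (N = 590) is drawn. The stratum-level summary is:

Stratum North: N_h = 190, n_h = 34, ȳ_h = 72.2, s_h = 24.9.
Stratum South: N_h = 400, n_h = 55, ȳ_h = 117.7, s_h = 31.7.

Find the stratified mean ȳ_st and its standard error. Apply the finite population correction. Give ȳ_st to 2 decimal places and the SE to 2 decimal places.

ȳ_st ≈ 103.05, SE ≈ 2.97

ȳ_st = Σ W_h ȳ_h = (190·72.2 + 400·117.7)/590 = 103.04746
V̂(ȳ_st) = Σ W_h² (1 − n_h/N_h) s_h²/n_h, with W_h = N_h/N and N = 590:
  stratum North: (190/590)²·(1 − 34/190)·24.9²/34 = 1.55272
  stratum South: (400/590)²·(1 − 55/400)·31.7²/55 = 7.24321
V̂(ȳ_st) = 8.79593
SE(ȳ_st) = √8.79593 = 2.96579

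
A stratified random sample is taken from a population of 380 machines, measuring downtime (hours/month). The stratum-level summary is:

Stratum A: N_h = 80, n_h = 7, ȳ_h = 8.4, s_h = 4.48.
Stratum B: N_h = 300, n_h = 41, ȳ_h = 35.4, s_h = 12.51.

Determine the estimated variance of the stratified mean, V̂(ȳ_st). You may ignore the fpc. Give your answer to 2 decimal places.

V̂(ȳ_st) ≈ 2.51

V̂(ȳ_st) = Σ W_h² s_h²/n_h, with W_h = N_h/N and N = 380:
  stratum A: (80/380)²·4.48²/7 = 0.127078
  stratum B: (300/380)²·12.51²/41 = 2.37906
V̂(ȳ_st) = 2.50614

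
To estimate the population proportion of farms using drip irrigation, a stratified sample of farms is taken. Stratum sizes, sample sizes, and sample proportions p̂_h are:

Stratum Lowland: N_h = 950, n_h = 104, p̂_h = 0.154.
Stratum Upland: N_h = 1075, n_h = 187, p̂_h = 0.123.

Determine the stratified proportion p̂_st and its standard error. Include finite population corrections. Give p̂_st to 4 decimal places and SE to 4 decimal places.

N = 2025; stratum weights W_h = N_h/N.
p̂_st = Σ W_h p̂_h = (950·0.154 + 1075·0.123)/2025 = 0.13754
V̂(p̂_st) = Σ W_h² (1 − n_h/N_h) p̂_h(1−p̂_h)/(n_h−1):
  stratum Lowland: (950/2025)²·(1 − 104/950)·0.154·0.846/103 = 0.000247912
  stratum Upland: (1075/2025)²·(1 − 187/1075)·0.123·0.877/186 = 0.000135009
V̂(p̂_st) = 0.000382921; SE = √V̂ = 0.0195684

p̂_st ≈ 0.1375, SE ≈ 0.0196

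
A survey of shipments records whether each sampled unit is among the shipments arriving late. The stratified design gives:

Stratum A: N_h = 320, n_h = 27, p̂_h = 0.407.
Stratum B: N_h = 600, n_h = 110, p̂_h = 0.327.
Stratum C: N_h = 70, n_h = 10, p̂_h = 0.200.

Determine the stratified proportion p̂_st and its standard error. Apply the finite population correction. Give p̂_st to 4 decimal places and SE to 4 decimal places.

N = 990; stratum weights W_h = N_h/N.
p̂_st = Σ W_h p̂_h = (320·0.407 + 600·0.327 + 70·0.200)/990 = 0.34388
V̂(p̂_st) = Σ W_h² (1 − n_h/N_h) p̂_h(1−p̂_h)/(n_h−1):
  stratum A: (320/990)²·(1 − 27/320)·0.407·0.593/26 = 0.00088802
  stratum B: (600/990)²·(1 − 110/600)·0.327·0.673/109 = 0.000605638
  stratum C: (70/990)²·(1 − 10/70)·0.200·0.800/9 = 7.61827e-05
V̂(p̂_st) = 0.00156984; SE = √V̂ = 0.0396212

p̂_st ≈ 0.3439, SE ≈ 0.0396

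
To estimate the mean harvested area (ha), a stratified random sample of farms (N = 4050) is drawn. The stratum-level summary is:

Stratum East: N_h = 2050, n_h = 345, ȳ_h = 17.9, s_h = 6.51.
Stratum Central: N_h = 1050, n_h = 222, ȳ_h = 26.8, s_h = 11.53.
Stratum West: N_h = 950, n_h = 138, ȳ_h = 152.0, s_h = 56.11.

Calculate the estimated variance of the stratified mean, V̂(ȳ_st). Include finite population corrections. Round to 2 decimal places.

V̂(ȳ_st) = Σ W_h² (1 − n_h/N_h) s_h²/n_h, with W_h = N_h/N and N = 4050:
  stratum East: (2050/4050)²·(1 − 345/2050)·6.51²/345 = 0.0261765
  stratum Central: (1050/4050)²·(1 − 222/1050)·11.53²/222 = 0.0317406
  stratum West: (950/4050)²·(1 − 138/950)·56.11²/138 = 1.07293
V̂(ȳ_st) = 1.13085

V̂(ȳ_st) ≈ 1.13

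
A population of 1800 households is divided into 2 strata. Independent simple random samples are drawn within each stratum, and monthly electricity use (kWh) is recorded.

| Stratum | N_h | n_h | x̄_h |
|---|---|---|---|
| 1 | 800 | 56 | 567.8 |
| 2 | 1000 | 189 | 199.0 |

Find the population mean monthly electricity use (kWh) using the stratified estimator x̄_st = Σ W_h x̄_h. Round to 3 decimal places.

N = Σ N_h = 1800. Stratum weights W_h = N_h/N.
x̄_st = (800·567.8 + 1000·199.0) / 1800 = 362.91111

x̄_st ≈ 362.911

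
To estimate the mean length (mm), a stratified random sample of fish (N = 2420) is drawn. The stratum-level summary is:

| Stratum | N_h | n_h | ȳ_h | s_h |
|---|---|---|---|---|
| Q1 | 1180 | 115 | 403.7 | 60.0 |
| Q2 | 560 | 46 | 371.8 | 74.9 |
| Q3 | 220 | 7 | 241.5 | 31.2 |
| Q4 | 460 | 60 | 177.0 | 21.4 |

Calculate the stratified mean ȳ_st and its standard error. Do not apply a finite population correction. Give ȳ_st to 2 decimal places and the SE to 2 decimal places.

ȳ_st = Σ W_h ȳ_h = (1180·403.7 + 560·371.8 + 220·241.5 + 460·177.0)/2420 = 338.48099
V̂(ȳ_st) = Σ W_h² s_h²/n_h, with W_h = N_h/N and N = 2420:
  stratum Q1: (1180/2420)²·60.0²/115 = 7.44283
  stratum Q2: (560/2420)²·74.9²/46 = 6.53057
  stratum Q3: (220/2420)²·31.2²/7 = 1.14928
  stratum Q4: (460/2420)²·21.4²/60 = 0.275779
V̂(ȳ_st) = 15.3985
SE(ȳ_st) = √15.3985 = 3.92409

ȳ_st ≈ 338.48, SE ≈ 3.92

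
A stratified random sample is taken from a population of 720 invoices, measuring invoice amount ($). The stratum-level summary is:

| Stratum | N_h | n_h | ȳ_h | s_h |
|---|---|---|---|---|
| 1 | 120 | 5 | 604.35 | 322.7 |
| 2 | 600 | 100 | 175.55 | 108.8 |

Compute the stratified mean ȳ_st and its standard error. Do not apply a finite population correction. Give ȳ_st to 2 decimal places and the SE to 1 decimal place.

ȳ_st ≈ 247.02, SE ≈ 25.7

ȳ_st = Σ W_h ȳ_h = (120·604.35 + 600·175.55)/720 = 247.01667
V̂(ȳ_st) = Σ W_h² s_h²/n_h, with W_h = N_h/N and N = 720:
  stratum 1: (120/720)²·322.7²/5 = 578.529
  stratum 2: (600/720)²·108.8²/100 = 82.2044
V̂(ȳ_st) = 660.734
SE(ȳ_st) = √660.734 = 25.7047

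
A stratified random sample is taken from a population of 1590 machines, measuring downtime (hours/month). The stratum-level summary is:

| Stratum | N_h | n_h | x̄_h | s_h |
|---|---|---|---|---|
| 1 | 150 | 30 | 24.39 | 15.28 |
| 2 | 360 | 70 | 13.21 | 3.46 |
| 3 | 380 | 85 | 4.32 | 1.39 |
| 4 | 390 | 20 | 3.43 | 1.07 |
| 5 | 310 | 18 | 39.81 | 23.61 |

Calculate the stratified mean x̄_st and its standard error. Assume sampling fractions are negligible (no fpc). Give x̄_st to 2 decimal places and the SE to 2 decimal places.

x̄_st ≈ 14.93, SE ≈ 1.12

x̄_st = Σ W_h x̄_h = (150·24.39 + 360·13.21 + 380·4.32 + 390·3.43 + 310·39.81)/1590 = 14.92736
V̂(x̄_st) = Σ W_h² s_h²/n_h, with W_h = N_h/N and N = 1590:
  stratum 1: (150/1590)²·15.28²/30 = 0.069265
  stratum 2: (360/1590)²·3.46²/70 = 0.00876728
  stratum 3: (380/1590)²·1.39²/85 = 0.00129833
  stratum 4: (390/1590)²·1.07²/20 = 0.00344407
  stratum 5: (310/1590)²·23.61²/18 = 1.1772
V̂(x̄_st) = 1.25997
SE(x̄_st) = √1.25997 = 1.12248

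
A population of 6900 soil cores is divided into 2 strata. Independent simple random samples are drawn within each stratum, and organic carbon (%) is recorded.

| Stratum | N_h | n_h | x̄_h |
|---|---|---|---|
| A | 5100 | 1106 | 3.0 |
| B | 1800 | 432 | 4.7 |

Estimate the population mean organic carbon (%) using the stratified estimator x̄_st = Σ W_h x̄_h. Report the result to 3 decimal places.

N = Σ N_h = 6900. Stratum weights W_h = N_h/N.
x̄_st = (5100·3.0 + 1800·4.7) / 6900 = 3.44348

x̄_st ≈ 3.443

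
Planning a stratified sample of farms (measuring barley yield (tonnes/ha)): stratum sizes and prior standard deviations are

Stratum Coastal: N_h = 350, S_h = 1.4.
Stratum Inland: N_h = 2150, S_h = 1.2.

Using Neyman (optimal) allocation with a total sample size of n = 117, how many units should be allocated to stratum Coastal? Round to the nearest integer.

19

Neyman allocation: n_h = n · N_h S_h / Σ N_i S_i, with n = 117.
  stratum Coastal: N_h·S_h = 350·1.4 = 490.00
  stratum Inland: N_h·S_h = 2150·1.2 = 2580.00
Σ N_h S_h = 3070.00
n for stratum Coastal = 117·490.00/3070.00 = 18.674 → 19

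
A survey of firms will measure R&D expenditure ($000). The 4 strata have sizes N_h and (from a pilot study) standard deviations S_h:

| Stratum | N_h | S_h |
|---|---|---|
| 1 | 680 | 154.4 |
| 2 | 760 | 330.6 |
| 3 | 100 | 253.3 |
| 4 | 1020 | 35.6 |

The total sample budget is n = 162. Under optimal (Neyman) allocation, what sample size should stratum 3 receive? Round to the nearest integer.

Neyman allocation: n_h = n · N_h S_h / Σ N_i S_i, with n = 162.
  stratum 1: N_h·S_h = 680·154.4 = 104992.00
  stratum 2: N_h·S_h = 760·330.6 = 251256.00
  stratum 3: N_h·S_h = 100·253.3 = 25330.00
  stratum 4: N_h·S_h = 1020·35.6 = 36312.00
Σ N_h S_h = 417890.00
n for stratum 3 = 162·25330.00/417890.00 = 9.819 → 10

10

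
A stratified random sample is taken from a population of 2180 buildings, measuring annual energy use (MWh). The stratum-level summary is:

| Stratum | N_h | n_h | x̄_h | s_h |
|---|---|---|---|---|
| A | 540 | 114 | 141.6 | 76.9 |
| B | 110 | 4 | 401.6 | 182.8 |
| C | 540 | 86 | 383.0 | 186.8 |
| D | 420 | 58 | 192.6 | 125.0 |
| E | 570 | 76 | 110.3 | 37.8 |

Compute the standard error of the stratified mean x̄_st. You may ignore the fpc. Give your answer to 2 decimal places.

SE(x̄_st) ≈ 7.79

V̂(x̄_st) = Σ W_h² s_h²/n_h, with W_h = N_h/N and N = 2180:
  stratum A: (540/2180)²·76.9²/114 = 3.1829
  stratum B: (110/2180)²·182.8²/4 = 21.2699
  stratum C: (540/2180)²·186.8²/86 = 24.896
  stratum D: (420/2180)²·125.0²/58 = 9.99948
  stratum E: (570/2180)²·37.8²/76 = 1.28531
V̂(x̄_st) = 60.6336
SE(x̄_st) = √60.6336 = 7.78676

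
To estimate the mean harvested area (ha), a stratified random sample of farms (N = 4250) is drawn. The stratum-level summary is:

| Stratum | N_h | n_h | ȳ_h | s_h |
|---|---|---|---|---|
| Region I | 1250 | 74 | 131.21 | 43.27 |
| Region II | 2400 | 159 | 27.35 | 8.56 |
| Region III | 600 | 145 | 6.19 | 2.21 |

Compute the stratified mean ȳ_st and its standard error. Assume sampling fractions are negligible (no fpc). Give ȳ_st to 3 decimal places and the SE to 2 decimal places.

ȳ_st = Σ W_h ȳ_h = (1250·131.21 + 2400·27.35 + 600·6.19)/4250 = 54.90976
V̂(ȳ_st) = Σ W_h² s_h²/n_h, with W_h = N_h/N and N = 4250:
  stratum Region I: (1250/4250)²·43.27²/74 = 2.18869
  stratum Region II: (2400/4250)²·8.56²/159 = 0.146959
  stratum Region III: (600/4250)²·2.21²/145 = 0.000671338
V̂(ȳ_st) = 2.33632
SE(ȳ_st) = √2.33632 = 1.5285

ȳ_st ≈ 54.910, SE ≈ 1.53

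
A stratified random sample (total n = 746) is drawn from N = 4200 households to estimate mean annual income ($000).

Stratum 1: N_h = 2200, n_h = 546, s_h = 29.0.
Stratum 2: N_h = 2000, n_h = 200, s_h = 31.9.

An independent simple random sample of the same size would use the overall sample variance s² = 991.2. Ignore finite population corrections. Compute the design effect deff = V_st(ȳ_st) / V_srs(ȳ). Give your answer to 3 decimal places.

deff ≈ 1.186

V̂(ȳ_st) = Σ W_h² s_h²/n_h, with W_h = N_h/N and N = 4200:
  stratum 1: (2200/4200)²·29.0²/546 = 0.42262
  stratum 2: (2000/4200)²·31.9²/200 = 1.15375
V_st = 1.57637
V_srs = s²/n = 991.2/746 = 1.32869
deff = V_st / V_srs = 1.57637/1.32869 = 1.1864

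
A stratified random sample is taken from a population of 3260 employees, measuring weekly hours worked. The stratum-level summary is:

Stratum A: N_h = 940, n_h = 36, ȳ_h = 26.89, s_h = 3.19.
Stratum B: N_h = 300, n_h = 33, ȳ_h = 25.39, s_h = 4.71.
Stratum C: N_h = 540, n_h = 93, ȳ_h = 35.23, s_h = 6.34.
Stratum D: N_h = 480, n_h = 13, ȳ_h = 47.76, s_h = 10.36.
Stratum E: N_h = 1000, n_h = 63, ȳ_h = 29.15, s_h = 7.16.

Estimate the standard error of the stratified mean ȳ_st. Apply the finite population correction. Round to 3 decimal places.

SE(ȳ_st) ≈ 0.532

V̂(ȳ_st) = Σ W_h² (1 − n_h/N_h) s_h²/n_h, with W_h = N_h/N and N = 3260:
  stratum A: (940/3260)²·(1 − 36/940)·3.19²/36 = 0.0226016
  stratum B: (300/3260)²·(1 − 33/300)·4.71²/33 = 0.0050667
  stratum C: (540/3260)²·(1 − 93/540)·6.34²/93 = 0.00981661
  stratum D: (480/3260)²·(1 − 13/480)·10.36²/13 = 0.17414
  stratum E: (1000/3260)²·(1 − 63/1000)·7.16²/63 = 0.0717447
V̂(ȳ_st) = 0.28337
SE(ȳ_st) = √0.28337 = 0.532325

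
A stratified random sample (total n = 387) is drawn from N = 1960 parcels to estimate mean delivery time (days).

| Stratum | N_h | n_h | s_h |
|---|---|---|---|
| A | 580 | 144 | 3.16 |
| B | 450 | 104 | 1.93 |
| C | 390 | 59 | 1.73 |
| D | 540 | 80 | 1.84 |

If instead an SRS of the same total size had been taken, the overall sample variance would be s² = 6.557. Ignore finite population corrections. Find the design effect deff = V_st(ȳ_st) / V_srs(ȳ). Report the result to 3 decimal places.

V̂(ȳ_st) = Σ W_h² s_h²/n_h, with W_h = N_h/N and N = 1960:
  stratum A: (580/1960)²·3.16²/144 = 0.00607233
  stratum B: (450/1960)²·1.93²/104 = 0.00188797
  stratum C: (390/1960)²·1.73²/59 = 0.00200843
  stratum D: (540/1960)²·1.84²/80 = 0.00321234
V_st = 0.0131811
V_srs = s²/n = 6.557/387 = 0.0169432
deff = V_st / V_srs = 0.0131811/0.0169432 = 0.7780

deff ≈ 0.778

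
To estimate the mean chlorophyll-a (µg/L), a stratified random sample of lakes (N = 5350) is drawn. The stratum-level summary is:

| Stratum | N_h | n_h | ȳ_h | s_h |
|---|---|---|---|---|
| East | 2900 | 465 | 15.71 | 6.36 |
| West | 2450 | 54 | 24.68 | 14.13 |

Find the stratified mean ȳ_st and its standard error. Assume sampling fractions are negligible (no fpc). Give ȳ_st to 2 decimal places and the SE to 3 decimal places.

ȳ_st ≈ 19.82, SE ≈ 0.895

ȳ_st = Σ W_h ȳ_h = (2900·15.71 + 2450·24.68)/5350 = 19.81776
V̂(ȳ_st) = Σ W_h² s_h²/n_h, with W_h = N_h/N and N = 5350:
  stratum East: (2900/5350)²·6.36²/465 = 0.0255593
  stratum West: (2450/5350)²·14.13²/54 = 0.775381
V̂(ȳ_st) = 0.80094
SE(ȳ_st) = √0.80094 = 0.894953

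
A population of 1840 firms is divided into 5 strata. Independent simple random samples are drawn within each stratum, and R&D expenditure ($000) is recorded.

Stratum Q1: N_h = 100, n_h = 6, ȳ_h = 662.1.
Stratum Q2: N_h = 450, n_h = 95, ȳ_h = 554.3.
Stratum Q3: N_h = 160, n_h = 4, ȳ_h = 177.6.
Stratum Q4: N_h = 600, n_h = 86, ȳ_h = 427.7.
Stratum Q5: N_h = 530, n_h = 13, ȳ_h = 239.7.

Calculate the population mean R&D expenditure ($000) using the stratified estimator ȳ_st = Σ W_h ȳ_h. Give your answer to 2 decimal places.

ȳ_st ≈ 395.50

N = Σ N_h = 1840. Stratum weights W_h = N_h/N.
ȳ_st = (100·662.1 + 450·554.3 + 160·177.6 + 600·427.7 + 530·239.7) / 1840 = 395.5011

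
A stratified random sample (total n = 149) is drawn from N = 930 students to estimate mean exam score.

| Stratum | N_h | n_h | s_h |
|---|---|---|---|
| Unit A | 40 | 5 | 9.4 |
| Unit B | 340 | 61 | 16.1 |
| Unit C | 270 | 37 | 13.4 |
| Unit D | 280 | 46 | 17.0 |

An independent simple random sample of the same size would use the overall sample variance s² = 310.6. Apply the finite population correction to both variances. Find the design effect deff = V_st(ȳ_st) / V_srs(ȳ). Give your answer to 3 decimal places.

deff ≈ 0.756

V̂(ȳ_st) = Σ W_h² (1 − n_h/N_h) s_h²/n_h, with W_h = N_h/N and N = 930:
  stratum Unit A: (40/930)²·(1 − 5/40)·9.4²/5 = 0.0286054
  stratum Unit B: (340/930)²·(1 − 61/340)·16.1²/61 = 0.466057
  stratum Unit C: (270/930)²·(1 − 37/270)·13.4²/37 = 0.352989
  stratum Unit D: (280/930)²·(1 − 46/280)·17.0²/46 = 0.475935
V_st = 1.32359
V_srs = (1 − 149/930)·310.6/149 = 1.75059
deff = V_st / V_srs = 1.32359/1.75059 = 0.7561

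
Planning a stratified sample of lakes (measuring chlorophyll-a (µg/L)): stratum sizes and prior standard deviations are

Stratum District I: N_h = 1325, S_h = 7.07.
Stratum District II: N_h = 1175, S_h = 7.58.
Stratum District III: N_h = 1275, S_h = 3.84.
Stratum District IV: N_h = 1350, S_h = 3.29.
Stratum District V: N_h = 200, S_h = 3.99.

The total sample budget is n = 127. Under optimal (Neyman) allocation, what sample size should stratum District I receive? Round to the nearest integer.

42

Neyman allocation: n_h = n · N_h S_h / Σ N_i S_i, with n = 127.
  stratum District I: N_h·S_h = 1325·7.07 = 9367.75
  stratum District II: N_h·S_h = 1175·7.58 = 8906.50
  stratum District III: N_h·S_h = 1275·3.84 = 4896.00
  stratum District IV: N_h·S_h = 1350·3.29 = 4441.50
  stratum District V: N_h·S_h = 200·3.99 = 798.00
Σ N_h S_h = 28409.75
n for stratum District I = 127·9367.75/28409.75 = 41.877 → 42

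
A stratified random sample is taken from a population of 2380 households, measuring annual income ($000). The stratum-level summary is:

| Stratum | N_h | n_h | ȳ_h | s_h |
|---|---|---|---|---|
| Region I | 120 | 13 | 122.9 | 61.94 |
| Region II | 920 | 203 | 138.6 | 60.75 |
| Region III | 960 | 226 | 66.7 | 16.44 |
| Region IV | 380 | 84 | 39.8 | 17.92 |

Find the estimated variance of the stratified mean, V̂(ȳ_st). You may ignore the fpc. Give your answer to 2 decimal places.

V̂(ȳ_st) ≈ 3.76

V̂(ȳ_st) = Σ W_h² s_h²/n_h, with W_h = N_h/N and N = 2380:
  stratum Region I: (120/2380)²·61.94²/13 = 0.750253
  stratum Region II: (920/2380)²·60.75²/203 = 2.71655
  stratum Region III: (960/2380)²·16.44²/226 = 0.194574
  stratum Region IV: (380/2380)²·17.92²/84 = 0.0974563
V̂(ȳ_st) = 3.75884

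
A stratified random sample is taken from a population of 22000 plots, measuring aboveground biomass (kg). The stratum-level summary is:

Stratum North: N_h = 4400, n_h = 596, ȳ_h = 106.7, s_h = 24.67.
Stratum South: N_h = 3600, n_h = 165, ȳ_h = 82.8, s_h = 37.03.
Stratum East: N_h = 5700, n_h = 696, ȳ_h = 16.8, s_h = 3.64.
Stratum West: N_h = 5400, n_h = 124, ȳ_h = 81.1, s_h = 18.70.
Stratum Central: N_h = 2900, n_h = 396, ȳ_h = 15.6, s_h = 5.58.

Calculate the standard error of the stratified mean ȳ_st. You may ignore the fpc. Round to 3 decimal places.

V̂(ȳ_st) = Σ W_h² s_h²/n_h, with W_h = N_h/N and N = 22000:
  stratum North: (4400/22000)²·24.67²/596 = 0.0408462
  stratum South: (3600/22000)²·37.03²/165 = 0.222527
  stratum East: (5700/22000)²·3.64²/696 = 0.0012779
  stratum West: (5400/22000)²·18.70²/124 = 0.169904
  stratum Central: (2900/22000)²·5.58²/396 = 0.00136623
V̂(ȳ_st) = 0.435922
SE(ȳ_st) = √0.435922 = 0.660244

SE(ȳ_st) ≈ 0.660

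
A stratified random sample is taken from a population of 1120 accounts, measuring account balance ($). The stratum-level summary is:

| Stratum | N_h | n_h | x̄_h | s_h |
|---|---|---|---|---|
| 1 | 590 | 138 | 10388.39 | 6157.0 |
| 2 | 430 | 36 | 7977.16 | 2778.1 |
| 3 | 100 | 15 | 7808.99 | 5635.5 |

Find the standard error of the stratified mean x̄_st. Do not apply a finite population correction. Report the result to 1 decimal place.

SE(x̄_st) ≈ 353.1

V̂(x̄_st) = Σ W_h² s_h²/n_h, with W_h = N_h/N and N = 1120:
  stratum 1: (590/1120)²·6157.0²/138 = 76230.2
  stratum 2: (430/1120)²·2778.1²/36 = 31600.5
  stratum 3: (100/1120)²·5635.5²/15 = 16878.6
V̂(x̄_st) = 124709
SE(x̄_st) = √124709 = 353.142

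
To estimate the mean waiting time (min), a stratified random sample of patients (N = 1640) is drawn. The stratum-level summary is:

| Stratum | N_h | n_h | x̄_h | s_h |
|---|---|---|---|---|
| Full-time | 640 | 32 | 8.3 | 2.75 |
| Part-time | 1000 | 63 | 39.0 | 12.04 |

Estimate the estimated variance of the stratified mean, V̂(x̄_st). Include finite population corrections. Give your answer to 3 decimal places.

V̂(x̄_st) ≈ 0.836

V̂(x̄_st) = Σ W_h² (1 − n_h/N_h) s_h²/n_h, with W_h = N_h/N and N = 1640:
  stratum Full-time: (640/1640)²·(1 − 32/640)·2.75²/32 = 0.034191
  stratum Part-time: (1000/1640)²·(1 − 63/1000)·12.04²/63 = 0.801612
V̂(x̄_st) = 0.835803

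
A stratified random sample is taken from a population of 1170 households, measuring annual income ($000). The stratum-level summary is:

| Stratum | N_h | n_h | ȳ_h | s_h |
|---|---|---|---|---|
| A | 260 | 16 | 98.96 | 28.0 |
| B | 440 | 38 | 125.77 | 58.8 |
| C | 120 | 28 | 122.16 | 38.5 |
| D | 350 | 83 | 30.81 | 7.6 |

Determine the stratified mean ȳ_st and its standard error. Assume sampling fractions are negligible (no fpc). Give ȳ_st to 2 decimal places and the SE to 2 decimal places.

ȳ_st ≈ 91.04, SE ≈ 3.99

ȳ_st = Σ W_h ȳ_h = (260·98.96 + 440·125.77 + 120·122.16 + 350·30.81)/1170 = 91.03513
V̂(ȳ_st) = Σ W_h² s_h²/n_h, with W_h = N_h/N and N = 1170:
  stratum A: (260/1170)²·28.0²/16 = 2.41975
  stratum B: (440/1170)²·58.8²/38 = 12.8678
  stratum C: (120/1170)²·38.5²/28 = 0.55687
  stratum D: (350/1170)²·7.6²/83 = 0.062275
V̂(ȳ_st) = 15.9067
SE(ȳ_st) = √15.9067 = 3.98832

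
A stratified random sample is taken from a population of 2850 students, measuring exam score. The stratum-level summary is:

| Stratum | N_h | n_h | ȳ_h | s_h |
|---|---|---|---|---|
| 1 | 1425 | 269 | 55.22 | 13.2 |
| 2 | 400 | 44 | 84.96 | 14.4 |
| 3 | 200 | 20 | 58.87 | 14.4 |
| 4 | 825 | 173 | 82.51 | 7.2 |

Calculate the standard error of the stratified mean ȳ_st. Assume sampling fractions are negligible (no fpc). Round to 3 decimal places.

SE(ȳ_st) ≈ 0.575

V̂(ȳ_st) = Σ W_h² s_h²/n_h, with W_h = N_h/N and N = 2850:
  stratum 1: (1425/2850)²·13.2²/269 = 0.161933
  stratum 2: (400/2850)²·14.4²/44 = 0.092833
  stratum 3: (200/2850)²·14.4²/20 = 0.0510582
  stratum 4: (825/2850)²·7.2²/173 = 0.0251094
V̂(ȳ_st) = 0.330934
SE(ȳ_st) = √0.330934 = 0.575268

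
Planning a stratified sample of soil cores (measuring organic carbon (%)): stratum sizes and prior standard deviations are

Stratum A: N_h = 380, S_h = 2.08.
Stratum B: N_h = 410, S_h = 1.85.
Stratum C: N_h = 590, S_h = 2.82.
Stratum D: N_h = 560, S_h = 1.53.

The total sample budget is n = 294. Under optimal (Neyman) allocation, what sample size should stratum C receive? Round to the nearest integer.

Neyman allocation: n_h = n · N_h S_h / Σ N_i S_i, with n = 294.
  stratum A: N_h·S_h = 380·2.08 = 790.40
  stratum B: N_h·S_h = 410·1.85 = 758.50
  stratum C: N_h·S_h = 590·2.82 = 1663.80
  stratum D: N_h·S_h = 560·1.53 = 856.80
Σ N_h S_h = 4069.50
n for stratum C = 294·1663.80/4069.50 = 120.201 → 120

120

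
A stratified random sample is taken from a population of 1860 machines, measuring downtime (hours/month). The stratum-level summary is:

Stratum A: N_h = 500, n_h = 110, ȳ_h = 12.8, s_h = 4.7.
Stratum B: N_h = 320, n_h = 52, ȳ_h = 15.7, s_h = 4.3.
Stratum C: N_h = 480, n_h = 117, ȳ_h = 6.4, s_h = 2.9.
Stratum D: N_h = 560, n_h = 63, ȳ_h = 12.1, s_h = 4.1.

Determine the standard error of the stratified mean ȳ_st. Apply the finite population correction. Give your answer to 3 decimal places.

V̂(ȳ_st) = Σ W_h² (1 − n_h/N_h) s_h²/n_h, with W_h = N_h/N and N = 1860:
  stratum A: (500/1860)²·(1 − 110/500)·4.7²/110 = 0.0113191
  stratum B: (320/1860)²·(1 − 52/320)·4.3²/52 = 0.00881439
  stratum C: (480/1860)²·(1 − 117/480)·2.9²/117 = 0.0036202
  stratum D: (560/1860)²·(1 − 63/560)·4.1²/63 = 0.0214657
V̂(ȳ_st) = 0.0452194
SE(ȳ_st) = √0.0452194 = 0.212649

SE(ȳ_st) ≈ 0.213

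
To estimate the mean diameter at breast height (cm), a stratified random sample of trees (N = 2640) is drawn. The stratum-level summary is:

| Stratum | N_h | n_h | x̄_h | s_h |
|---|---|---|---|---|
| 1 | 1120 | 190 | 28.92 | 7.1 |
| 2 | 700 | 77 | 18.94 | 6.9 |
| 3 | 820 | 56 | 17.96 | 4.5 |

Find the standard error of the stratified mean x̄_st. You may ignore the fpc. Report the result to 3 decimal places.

SE(x̄_st) ≈ 0.355

V̂(x̄_st) = Σ W_h² s_h²/n_h, with W_h = N_h/N and N = 2640:
  stratum 1: (1120/2640)²·7.1²/190 = 0.047752
  stratum 2: (700/2640)²·6.9²/77 = 0.0434706
  stratum 3: (820/2640)²·4.5²/56 = 0.0348865
V̂(x̄_st) = 0.126109
SE(x̄_st) = √0.126109 = 0.355118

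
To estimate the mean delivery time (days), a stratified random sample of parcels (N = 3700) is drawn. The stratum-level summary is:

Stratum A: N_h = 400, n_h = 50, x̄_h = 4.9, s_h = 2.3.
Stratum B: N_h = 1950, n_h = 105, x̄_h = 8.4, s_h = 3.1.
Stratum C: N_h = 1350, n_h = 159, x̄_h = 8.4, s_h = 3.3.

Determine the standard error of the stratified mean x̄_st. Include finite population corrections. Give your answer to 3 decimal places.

SE(x̄_st) ≈ 0.182

V̂(x̄_st) = Σ W_h² (1 − n_h/N_h) s_h²/n_h, with W_h = N_h/N and N = 3700:
  stratum A: (400/3700)²·(1 − 50/400)·2.3²/50 = 0.00108196
  stratum B: (1950/3700)²·(1 − 105/1950)·3.1²/105 = 0.0240526
  stratum C: (1350/3700)²·(1 − 159/1350)·3.3²/159 = 0.00804401
V̂(x̄_st) = 0.0331785
SE(x̄_st) = √0.0331785 = 0.18215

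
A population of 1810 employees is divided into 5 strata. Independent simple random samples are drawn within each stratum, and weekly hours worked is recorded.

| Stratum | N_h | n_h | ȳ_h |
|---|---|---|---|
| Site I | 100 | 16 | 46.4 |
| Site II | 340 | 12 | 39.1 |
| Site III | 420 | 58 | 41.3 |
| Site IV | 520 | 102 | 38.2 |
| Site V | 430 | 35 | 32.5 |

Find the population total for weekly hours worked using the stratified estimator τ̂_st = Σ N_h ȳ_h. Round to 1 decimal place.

τ̂_st ≈ 69119.0

τ̂_st = Σ N_h ȳ_h = 100·46.4 + 340·39.1 + 420·41.3 + 520·38.2 + 430·32.5 = 69119.0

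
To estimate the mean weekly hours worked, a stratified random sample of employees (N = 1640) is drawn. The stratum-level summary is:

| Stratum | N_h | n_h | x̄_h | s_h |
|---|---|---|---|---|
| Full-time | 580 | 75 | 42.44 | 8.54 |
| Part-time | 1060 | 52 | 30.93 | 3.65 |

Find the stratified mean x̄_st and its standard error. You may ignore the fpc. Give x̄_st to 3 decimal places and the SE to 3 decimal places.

x̄_st = Σ W_h x̄_h = (580·42.44 + 1060·30.93)/1640 = 35.00061
V̂(x̄_st) = Σ W_h² s_h²/n_h, with W_h = N_h/N and N = 1640:
  stratum Full-time: (580/1640)²·8.54²/75 = 0.121625
  stratum Part-time: (1060/1640)²·3.65²/52 = 0.10703
V̂(x̄_st) = 0.228655
SE(x̄_st) = √0.228655 = 0.478179

x̄_st ≈ 35.001, SE ≈ 0.478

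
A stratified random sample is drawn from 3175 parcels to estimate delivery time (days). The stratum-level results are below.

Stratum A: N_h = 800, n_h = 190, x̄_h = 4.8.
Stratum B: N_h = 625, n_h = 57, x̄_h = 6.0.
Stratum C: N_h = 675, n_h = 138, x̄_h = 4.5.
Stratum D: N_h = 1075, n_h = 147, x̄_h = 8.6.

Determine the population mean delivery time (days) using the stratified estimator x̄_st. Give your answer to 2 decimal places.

x̄_st ≈ 6.26

N = Σ N_h = 3175. Stratum weights W_h = N_h/N.
x̄_st = (800·4.8 + 625·6.0 + 675·4.5 + 1075·8.6) / 3175 = 6.2591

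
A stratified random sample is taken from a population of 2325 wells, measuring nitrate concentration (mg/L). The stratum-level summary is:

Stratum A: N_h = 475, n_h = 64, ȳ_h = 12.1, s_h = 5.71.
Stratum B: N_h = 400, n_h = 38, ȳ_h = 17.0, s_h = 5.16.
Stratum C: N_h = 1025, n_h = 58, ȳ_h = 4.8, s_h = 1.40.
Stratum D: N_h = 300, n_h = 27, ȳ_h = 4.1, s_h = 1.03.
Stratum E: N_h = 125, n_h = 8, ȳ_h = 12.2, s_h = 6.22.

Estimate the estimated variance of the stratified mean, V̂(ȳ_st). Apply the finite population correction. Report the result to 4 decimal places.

V̂(ȳ_st) = Σ W_h² (1 − n_h/N_h) s_h²/n_h, with W_h = N_h/N and N = 2325:
  stratum A: (475/2325)²·(1 − 64/475)·5.71²/64 = 0.0183985
  stratum B: (400/2325)²·(1 − 38/400)·5.16²/38 = 0.0187689
  stratum C: (1025/2325)²·(1 − 58/1025)·1.40²/58 = 0.0061963
  stratum D: (300/2325)²·(1 − 27/300)·1.03²/27 = 0.000595318
  stratum E: (125/2325)²·(1 − 8/125)·6.22²/8 = 0.013084
V̂(ȳ_st) = 0.057043

V̂(ȳ_st) ≈ 0.0570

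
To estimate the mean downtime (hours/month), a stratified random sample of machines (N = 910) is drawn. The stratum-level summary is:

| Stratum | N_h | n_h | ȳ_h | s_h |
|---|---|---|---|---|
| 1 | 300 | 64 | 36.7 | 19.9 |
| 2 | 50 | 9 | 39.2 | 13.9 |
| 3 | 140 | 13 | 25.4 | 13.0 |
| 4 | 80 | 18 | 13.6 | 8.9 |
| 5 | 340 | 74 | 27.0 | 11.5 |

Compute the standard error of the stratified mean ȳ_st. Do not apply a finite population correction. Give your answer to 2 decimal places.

V̂(ȳ_st) = Σ W_h² s_h²/n_h, with W_h = N_h/N and N = 910:
  stratum 1: (300/910)²·19.9²/64 = 0.67249
  stratum 2: (50/910)²·13.9²/9 = 0.0648103
  stratum 3: (140/910)²·13.0²/13 = 0.307692
  stratum 4: (80/910)²·8.9²/18 = 0.0340098
  stratum 5: (340/910)²·11.5²/74 = 0.249482
V̂(ȳ_st) = 1.32848
SE(ȳ_st) = √1.32848 = 1.1526

SE(ȳ_st) ≈ 1.15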